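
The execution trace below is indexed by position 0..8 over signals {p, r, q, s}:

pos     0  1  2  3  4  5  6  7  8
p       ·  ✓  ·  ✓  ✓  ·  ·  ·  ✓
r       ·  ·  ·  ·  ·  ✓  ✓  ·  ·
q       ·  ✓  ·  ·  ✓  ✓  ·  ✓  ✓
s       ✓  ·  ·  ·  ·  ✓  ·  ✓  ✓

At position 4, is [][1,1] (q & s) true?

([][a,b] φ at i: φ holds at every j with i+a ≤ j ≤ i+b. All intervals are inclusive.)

Holds

Check (q & s) at every j in [5,5]:
  j=5: true
All positions satisfy it → formula holds.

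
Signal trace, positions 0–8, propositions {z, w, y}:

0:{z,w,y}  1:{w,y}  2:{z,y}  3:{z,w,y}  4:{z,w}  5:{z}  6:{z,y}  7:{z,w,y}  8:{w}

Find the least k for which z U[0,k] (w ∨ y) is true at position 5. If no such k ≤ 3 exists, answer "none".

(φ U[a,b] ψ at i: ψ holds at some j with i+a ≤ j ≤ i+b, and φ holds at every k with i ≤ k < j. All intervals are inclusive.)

Need earliest j ≥ 5 with (w ∨ y), and z at every k in [5,j-1].
  j=5: rhs fails.
  j=6: rhs holds; lhs holds on [5,5]. k = 1.

1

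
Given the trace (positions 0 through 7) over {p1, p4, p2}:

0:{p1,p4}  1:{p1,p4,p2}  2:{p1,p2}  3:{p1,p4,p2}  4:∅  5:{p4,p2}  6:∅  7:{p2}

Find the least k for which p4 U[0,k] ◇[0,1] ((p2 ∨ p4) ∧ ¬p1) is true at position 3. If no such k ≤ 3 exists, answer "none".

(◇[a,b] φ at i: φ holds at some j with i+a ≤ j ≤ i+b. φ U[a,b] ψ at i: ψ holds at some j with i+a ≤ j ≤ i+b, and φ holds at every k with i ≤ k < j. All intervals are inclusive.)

Need earliest j ≥ 3 with ◇[0,1] ((p2 ∨ p4) ∧ ¬p1), and p4 at every k in [3,j-1].
  j=3: rhs fails.
  j=4: rhs holds; lhs holds on [3,3]. k = 1.

1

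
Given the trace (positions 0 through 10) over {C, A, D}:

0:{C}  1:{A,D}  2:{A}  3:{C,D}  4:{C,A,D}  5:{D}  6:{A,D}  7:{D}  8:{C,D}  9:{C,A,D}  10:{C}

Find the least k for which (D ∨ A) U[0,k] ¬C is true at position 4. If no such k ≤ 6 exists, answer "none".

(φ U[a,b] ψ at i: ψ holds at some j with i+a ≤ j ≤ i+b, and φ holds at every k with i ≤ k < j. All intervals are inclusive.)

Need earliest j ≥ 4 with ¬C, and (D ∨ A) at every k in [4,j-1].
  j=4: rhs fails.
  j=5: rhs holds; lhs holds on [4,4]. k = 1.

1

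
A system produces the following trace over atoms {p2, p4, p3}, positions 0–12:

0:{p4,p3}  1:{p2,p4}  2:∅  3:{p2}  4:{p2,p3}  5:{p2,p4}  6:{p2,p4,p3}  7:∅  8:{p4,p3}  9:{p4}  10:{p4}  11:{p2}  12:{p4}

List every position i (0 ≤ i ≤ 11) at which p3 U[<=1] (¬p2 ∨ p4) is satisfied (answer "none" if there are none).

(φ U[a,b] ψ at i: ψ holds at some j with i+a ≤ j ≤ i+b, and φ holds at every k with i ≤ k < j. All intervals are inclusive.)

Evaluate at each i in [0,11]:
  i=0: ✓ (rhs at j=0)
  i=1: ✓ (rhs at j=1)
  i=2: ✓ (rhs at j=2)
  i=3: ✗ (no rhs in [3,4])
  i=4: ✓ (rhs at j=5; lhs holds on [4,4])
  i=5: ✓ (rhs at j=5)
  i=6: ✓ (rhs at j=6)
  i=7: ✓ (rhs at j=7)
  i=8: ✓ (rhs at j=8)
  i=9: ✓ (rhs at j=9)
  i=10: ✓ (rhs at j=10)
  i=11: ✗ (lhs fails at k=11 before rhs at j=12)

0, 1, 2, 4, 5, 6, 7, 8, 9, 10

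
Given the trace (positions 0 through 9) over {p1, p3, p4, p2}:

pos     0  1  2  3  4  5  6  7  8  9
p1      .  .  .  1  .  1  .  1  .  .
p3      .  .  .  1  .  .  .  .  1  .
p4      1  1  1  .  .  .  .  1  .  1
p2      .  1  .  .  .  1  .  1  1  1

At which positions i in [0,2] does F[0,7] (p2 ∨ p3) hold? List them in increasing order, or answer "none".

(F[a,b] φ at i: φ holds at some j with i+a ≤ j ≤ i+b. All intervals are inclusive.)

0, 1, 2

Evaluate at each i in [0,2]:
  i=0: ✓ (witness j=1)
  i=1: ✓ (witness j=1)
  i=2: ✓ (witness j=3)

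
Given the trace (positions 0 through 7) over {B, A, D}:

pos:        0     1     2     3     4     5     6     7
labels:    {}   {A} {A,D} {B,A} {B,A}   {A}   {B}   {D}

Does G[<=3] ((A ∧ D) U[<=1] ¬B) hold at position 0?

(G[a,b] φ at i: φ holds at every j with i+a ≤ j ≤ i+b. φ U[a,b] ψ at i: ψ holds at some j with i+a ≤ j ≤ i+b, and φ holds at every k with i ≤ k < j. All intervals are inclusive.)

Check ((A ∧ D) U[<=1] ¬B) at every j in [0,3]:
  j=0: holds
  j=1: holds
  j=2: holds
  j=3: fails
Fails at j=3 → formula fails.

False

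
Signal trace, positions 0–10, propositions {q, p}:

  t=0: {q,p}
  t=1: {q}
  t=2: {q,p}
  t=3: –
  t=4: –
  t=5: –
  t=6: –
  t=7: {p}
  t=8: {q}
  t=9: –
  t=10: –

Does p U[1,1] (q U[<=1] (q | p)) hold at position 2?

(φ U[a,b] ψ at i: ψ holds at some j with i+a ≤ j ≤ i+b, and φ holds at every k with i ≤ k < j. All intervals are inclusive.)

No

Need some j in [3,3] with (q U[<=1] (q | p)), and p at every k in [2,j-1].
  j=3: (q U[<=1] (q | p)) — fails.
No j in the window works → until fails.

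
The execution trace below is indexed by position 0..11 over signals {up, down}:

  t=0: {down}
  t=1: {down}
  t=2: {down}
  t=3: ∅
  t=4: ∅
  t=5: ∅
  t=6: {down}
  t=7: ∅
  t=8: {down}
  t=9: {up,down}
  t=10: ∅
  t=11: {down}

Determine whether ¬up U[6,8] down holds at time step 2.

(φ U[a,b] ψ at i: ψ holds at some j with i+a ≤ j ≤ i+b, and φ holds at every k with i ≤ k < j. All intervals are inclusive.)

True

Need some j in [8,10] with down, and ¬up at every k in [2,j-1].
  j=8: down holds; ¬up holds at every k in [2,7] → satisfied.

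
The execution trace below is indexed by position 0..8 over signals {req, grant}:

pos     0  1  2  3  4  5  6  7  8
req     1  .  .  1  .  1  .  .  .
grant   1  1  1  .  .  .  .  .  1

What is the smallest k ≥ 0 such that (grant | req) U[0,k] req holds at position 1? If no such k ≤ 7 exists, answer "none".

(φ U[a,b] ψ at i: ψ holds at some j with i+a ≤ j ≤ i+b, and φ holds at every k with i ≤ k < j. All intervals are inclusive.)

2

Need earliest j ≥ 1 with req, and (grant | req) at every k in [1,j-1].
  j=1: rhs fails.
  j=2: rhs fails.
  j=3: rhs holds; lhs holds on [1,2]. k = 2.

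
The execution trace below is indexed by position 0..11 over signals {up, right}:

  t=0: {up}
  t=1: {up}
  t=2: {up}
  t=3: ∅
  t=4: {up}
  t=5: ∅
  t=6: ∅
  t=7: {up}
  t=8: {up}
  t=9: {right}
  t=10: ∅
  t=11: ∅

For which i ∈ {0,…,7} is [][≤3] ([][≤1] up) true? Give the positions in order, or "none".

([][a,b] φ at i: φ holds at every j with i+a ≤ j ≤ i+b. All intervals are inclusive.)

none

Evaluate at each i in [0,7]:
  i=0: ✗ (fails at j=2)
  i=1: ✗ (fails at j=2)
  i=2: ✗ (fails at j=2)
  i=3: ✗ (fails at j=3)
  i=4: ✗ (fails at j=4)
  i=5: ✗ (fails at j=5)
  i=6: ✗ (fails at j=6)
  i=7: ✗ (fails at j=8)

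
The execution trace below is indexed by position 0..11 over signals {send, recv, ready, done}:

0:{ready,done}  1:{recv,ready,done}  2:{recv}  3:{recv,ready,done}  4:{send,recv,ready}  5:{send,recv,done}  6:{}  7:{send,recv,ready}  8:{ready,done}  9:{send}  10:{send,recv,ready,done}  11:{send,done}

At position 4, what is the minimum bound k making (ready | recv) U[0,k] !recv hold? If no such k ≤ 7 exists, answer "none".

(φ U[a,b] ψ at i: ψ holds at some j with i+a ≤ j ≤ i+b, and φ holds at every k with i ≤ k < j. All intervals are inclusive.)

Need earliest j ≥ 4 with !recv, and (ready | recv) at every k in [4,j-1].
  j=4: rhs fails.
  j=5: rhs fails.
  j=6: rhs holds; lhs holds on [4,5]. k = 2.

2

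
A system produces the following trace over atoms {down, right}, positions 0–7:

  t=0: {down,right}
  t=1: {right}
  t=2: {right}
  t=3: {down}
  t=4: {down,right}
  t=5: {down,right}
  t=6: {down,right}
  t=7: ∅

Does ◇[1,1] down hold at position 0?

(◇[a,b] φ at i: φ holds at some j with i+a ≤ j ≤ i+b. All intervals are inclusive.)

Check down at each j in [1,1]:
  j=1: false
No position in the window satisfies it → formula fails.

Does not hold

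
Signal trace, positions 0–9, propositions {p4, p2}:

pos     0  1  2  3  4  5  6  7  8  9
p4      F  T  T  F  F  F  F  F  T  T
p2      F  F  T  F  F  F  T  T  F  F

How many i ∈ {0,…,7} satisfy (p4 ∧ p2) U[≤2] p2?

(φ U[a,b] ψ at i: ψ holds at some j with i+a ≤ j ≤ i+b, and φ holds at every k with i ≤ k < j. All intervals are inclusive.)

Evaluate at each i in [0,7]:
  i=0: ✗ (lhs fails at k=0 before rhs at j=2)
  i=1: ✗ (lhs fails at k=1 before rhs at j=2)
  i=2: ✓ (rhs at j=2)
  i=3: ✗ (no rhs in [3,5])
  i=4: ✗ (lhs fails at k=4 before rhs at j=6)
  i=5: ✗ (lhs fails at k=5 before rhs at j=6)
  i=6: ✓ (rhs at j=6)
  i=7: ✓ (rhs at j=7)
Positions where it holds: {2, 6, 7} → 3.

3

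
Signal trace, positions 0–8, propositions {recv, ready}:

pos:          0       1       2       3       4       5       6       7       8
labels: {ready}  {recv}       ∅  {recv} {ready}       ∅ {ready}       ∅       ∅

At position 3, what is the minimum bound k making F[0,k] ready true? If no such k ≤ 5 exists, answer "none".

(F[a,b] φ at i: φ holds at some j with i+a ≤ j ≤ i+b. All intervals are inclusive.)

1

Scan j = 3,4,… for ready:
  j=3: fails
  j=4: holds
First hit at j=4, so smallest k = 4-3 = 1.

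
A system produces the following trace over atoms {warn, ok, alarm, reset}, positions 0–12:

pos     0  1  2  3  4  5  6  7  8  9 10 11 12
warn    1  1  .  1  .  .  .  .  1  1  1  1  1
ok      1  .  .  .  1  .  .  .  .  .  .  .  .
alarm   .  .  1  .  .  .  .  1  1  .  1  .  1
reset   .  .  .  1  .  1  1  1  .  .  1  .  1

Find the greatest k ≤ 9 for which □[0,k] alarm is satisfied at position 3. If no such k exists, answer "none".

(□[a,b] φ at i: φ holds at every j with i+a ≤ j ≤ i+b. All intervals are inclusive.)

alarm must hold from j=3 onward; find where it first fails.
  j=3: fails → no k works.

none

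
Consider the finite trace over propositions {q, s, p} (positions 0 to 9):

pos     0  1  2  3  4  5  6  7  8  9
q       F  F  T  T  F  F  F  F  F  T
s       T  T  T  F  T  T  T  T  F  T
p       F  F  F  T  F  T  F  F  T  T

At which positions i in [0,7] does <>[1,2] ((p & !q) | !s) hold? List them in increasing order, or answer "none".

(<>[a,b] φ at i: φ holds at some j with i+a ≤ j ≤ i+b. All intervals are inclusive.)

1, 2, 3, 4, 6, 7

Evaluate at each i in [0,7]:
  i=0: ✗ (none in [1,2])
  i=1: ✓ (witness j=3)
  i=2: ✓ (witness j=3)
  i=3: ✓ (witness j=5)
  i=4: ✓ (witness j=5)
  i=5: ✗ (none in [6,7])
  i=6: ✓ (witness j=8)
  i=7: ✓ (witness j=8)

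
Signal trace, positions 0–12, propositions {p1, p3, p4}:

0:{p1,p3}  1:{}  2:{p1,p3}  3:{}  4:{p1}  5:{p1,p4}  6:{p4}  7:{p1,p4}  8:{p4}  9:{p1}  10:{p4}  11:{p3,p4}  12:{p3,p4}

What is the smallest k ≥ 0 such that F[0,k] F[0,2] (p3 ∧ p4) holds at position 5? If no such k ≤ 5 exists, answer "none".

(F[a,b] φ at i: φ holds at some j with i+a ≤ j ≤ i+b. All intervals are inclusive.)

Scan j = 5,6,… for F[0,2] (p3 ∧ p4):
  j=5: fails
  j=6: fails
  j=7: fails
  j=8: fails
  j=9: holds
First hit at j=9, so smallest k = 9-5 = 4.

4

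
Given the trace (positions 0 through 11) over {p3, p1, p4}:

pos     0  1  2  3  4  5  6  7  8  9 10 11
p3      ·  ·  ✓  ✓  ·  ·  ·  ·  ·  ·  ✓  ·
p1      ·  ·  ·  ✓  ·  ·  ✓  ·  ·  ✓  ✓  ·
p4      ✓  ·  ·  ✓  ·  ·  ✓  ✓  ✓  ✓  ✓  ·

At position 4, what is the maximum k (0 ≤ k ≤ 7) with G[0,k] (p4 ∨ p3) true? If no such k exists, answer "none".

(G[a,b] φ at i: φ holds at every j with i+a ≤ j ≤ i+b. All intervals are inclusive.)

(p4 ∨ p3) must hold from j=4 onward; find where it first fails.
  j=4: fails → no k works.

none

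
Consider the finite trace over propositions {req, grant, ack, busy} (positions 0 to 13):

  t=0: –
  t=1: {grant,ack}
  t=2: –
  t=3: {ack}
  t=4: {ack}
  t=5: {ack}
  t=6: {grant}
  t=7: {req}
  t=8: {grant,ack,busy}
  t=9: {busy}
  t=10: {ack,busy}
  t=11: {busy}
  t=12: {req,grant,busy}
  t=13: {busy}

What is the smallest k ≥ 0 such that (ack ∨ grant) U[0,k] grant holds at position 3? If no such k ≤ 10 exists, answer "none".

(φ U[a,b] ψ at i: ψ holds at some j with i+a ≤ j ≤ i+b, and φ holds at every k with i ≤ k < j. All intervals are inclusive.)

Need earliest j ≥ 3 with grant, and (ack ∨ grant) at every k in [3,j-1].
  j=3: rhs fails.
  j=4: rhs fails.
  j=5: rhs fails.
  j=6: rhs holds; lhs holds on [3,5]. k = 3.

3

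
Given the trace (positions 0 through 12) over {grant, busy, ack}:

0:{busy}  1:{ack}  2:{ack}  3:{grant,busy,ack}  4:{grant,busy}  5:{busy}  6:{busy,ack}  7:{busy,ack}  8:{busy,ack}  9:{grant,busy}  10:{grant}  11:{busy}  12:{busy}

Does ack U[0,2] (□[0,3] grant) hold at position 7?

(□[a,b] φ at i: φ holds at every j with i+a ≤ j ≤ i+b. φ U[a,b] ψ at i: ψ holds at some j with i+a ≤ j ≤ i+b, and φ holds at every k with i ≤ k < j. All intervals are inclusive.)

No

Need some j in [7,9] with □[0,3] grant, and ack at every k in [7,j-1].
  j=7: □[0,3] grant — fails at 7.
  j=8: □[0,3] grant — fails at 8.
  j=9: □[0,3] grant — fails at 11.
No j in the window works → until fails.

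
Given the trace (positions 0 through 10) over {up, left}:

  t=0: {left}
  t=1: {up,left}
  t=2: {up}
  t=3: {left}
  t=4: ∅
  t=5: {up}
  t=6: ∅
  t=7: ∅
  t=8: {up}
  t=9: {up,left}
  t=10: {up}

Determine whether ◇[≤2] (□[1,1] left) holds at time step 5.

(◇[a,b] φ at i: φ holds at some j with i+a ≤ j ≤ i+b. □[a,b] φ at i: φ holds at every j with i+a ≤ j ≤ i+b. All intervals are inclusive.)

False

Check □[1,1] left at each j in [5,7]:
  j=5: fails at 6
  j=6: fails at 7
  j=7: fails at 8
No position in the window satisfies it → formula fails.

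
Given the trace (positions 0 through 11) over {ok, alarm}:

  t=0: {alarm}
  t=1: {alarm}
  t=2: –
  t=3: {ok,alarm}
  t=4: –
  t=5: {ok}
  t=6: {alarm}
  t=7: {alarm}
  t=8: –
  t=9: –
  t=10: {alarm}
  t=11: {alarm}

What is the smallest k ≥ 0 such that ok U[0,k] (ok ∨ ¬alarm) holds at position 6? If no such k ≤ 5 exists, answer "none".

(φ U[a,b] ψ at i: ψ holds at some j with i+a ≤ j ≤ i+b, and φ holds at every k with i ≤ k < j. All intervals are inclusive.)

none

Need earliest j ≥ 6 with (ok ∨ ¬alarm), and ok at every k in [6,j-1].
  j=6: rhs fails.
  j=7: rhs fails.
  j=8: rhs holds but lhs fails at k=6.
  j=9: rhs holds but lhs fails at k=6.
  j=10: rhs fails.
  j=11: rhs fails.
No witness within the range → none.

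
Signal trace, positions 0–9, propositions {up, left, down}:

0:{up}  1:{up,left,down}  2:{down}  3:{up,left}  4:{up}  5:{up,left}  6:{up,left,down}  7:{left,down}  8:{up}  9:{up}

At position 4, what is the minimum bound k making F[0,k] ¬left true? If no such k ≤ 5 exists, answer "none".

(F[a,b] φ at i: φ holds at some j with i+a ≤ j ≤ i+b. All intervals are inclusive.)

Scan j = 4,5,… for ¬left:
  j=4: holds
First hit at j=4, so smallest k = 4-4 = 0.

0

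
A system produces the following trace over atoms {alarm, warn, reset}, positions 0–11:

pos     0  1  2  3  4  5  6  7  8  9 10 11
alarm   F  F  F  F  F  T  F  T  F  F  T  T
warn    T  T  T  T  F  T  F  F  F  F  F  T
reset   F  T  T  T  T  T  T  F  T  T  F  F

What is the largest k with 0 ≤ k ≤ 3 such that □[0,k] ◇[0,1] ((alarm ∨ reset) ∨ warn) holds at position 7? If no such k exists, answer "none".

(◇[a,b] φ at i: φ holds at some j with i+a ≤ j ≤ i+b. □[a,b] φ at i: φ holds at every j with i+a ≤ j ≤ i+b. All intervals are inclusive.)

◇[0,1] ((alarm ∨ reset) ∨ warn) must hold from j=7 onward; find where it first fails.
  j=7: holds
  j=8: holds
  j=9: holds
  j=10: holds
Holds through j=10; largest k = 3.

3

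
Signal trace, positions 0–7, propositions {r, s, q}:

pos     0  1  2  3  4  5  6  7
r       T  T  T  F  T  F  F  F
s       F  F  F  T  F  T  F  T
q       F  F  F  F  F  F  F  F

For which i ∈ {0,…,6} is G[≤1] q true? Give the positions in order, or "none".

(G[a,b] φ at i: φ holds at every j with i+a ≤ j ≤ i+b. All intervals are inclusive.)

none

Evaluate at each i in [0,6]:
  i=0: ✗ (fails at j=0)
  i=1: ✗ (fails at j=1)
  i=2: ✗ (fails at j=2)
  i=3: ✗ (fails at j=3)
  i=4: ✗ (fails at j=4)
  i=5: ✗ (fails at j=5)
  i=6: ✗ (fails at j=6)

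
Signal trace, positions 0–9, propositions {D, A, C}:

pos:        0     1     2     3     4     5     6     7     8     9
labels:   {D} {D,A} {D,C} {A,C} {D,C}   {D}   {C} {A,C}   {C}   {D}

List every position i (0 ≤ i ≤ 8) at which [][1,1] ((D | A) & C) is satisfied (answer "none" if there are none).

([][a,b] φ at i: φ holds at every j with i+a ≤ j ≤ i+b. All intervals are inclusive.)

1, 2, 3, 6

Evaluate at each i in [0,8]:
  i=0: ✗ (fails at j=1)
  i=1: ✓ (all of [2,2])
  i=2: ✓ (all of [3,3])
  i=3: ✓ (all of [4,4])
  i=4: ✗ (fails at j=5)
  i=5: ✗ (fails at j=6)
  i=6: ✓ (all of [7,7])
  i=7: ✗ (fails at j=8)
  i=8: ✗ (fails at j=9)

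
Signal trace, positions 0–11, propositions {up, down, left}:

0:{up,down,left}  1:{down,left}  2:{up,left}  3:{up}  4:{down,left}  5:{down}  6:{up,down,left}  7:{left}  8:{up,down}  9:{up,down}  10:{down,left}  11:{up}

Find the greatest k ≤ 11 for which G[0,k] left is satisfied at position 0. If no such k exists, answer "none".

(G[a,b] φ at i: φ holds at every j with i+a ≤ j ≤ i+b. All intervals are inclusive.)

2

left must hold from j=0 onward; find where it first fails.
  j=0: holds
  j=1: holds
  j=2: holds
  j=3: fails
Holds on [0,2], so largest k = 2.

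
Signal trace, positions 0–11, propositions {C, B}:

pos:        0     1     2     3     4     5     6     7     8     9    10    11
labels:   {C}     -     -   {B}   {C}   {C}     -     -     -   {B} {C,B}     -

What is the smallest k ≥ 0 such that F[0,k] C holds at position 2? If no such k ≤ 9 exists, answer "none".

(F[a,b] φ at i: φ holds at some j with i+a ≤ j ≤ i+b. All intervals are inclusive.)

2

Scan j = 2,3,… for C:
  j=2: fails
  j=3: fails
  j=4: holds
First hit at j=4, so smallest k = 4-2 = 2.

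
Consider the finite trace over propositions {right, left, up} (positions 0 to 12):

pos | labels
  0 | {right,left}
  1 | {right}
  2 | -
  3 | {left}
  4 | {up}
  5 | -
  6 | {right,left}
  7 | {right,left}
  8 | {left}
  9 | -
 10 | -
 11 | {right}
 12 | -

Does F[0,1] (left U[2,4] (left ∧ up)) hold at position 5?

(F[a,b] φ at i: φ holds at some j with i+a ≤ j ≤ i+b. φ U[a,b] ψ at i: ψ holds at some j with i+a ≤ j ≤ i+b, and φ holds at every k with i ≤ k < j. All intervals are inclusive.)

Check (left U[2,4] (left ∧ up)) at each j in [5,6]:
  j=5: fails
  j=6: fails
No position in the window satisfies it → formula fails.

No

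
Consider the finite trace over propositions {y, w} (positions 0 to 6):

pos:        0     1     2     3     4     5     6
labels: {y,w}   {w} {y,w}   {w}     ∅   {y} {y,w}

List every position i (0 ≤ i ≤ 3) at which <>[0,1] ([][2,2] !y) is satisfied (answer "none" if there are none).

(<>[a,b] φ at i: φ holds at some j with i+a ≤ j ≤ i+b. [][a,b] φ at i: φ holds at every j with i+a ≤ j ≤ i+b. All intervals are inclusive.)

Evaluate at each i in [0,3]:
  i=0: ✓ (witness j=1)
  i=1: ✓ (witness j=1)
  i=2: ✓ (witness j=2)
  i=3: ✗ (none in [3,4])

0, 1, 2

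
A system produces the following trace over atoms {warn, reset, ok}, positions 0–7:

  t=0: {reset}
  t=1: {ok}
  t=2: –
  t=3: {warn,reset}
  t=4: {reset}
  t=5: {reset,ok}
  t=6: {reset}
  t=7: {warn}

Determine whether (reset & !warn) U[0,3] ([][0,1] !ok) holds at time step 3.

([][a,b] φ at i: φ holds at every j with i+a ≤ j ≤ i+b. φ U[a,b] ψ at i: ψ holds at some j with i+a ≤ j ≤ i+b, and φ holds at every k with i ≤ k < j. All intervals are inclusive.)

Holds

Need some j in [3,6] with [][0,1] !ok, and (reset & !warn) at every k in [3,j-1].
  j=3: [][0,1] !ok holds; no prefix to check → satisfied.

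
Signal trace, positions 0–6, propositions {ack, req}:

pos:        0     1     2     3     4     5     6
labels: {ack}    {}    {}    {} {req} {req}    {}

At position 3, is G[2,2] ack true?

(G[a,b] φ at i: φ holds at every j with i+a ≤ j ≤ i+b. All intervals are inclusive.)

Check ack at every j in [5,5]:
  j=5: false
Fails at j=5 → formula fails.

Does not hold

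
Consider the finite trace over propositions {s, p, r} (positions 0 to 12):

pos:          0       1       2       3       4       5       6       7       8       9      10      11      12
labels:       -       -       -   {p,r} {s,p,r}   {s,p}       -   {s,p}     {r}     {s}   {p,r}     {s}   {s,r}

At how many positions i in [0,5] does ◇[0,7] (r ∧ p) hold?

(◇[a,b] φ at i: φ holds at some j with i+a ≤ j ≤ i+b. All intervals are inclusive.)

Evaluate at each i in [0,5]:
  i=0: ✓ (witness j=3)
  i=1: ✓ (witness j=3)
  i=2: ✓ (witness j=3)
  i=3: ✓ (witness j=3)
  i=4: ✓ (witness j=4)
  i=5: ✓ (witness j=10)
Positions where it holds: {0, 1, 2, 3, 4, 5} → 6.

6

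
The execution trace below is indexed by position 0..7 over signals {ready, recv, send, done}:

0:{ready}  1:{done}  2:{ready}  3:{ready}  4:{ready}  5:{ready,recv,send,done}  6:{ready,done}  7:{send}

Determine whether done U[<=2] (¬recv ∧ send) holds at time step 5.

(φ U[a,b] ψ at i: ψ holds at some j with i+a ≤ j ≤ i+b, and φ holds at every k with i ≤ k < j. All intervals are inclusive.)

Holds

Need some j in [5,7] with (¬recv ∧ send), and done at every k in [5,j-1].
  j=5: (¬recv ∧ send) false.
  j=6: (¬recv ∧ send) false.
  j=7: (¬recv ∧ send) holds; done holds at every k in [5,6] → satisfied.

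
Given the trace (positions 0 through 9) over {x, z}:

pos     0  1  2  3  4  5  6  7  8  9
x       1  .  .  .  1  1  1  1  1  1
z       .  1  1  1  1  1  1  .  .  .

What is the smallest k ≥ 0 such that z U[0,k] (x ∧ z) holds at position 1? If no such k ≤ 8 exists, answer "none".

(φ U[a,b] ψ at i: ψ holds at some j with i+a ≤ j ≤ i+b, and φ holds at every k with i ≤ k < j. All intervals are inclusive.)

3

Need earliest j ≥ 1 with (x ∧ z), and z at every k in [1,j-1].
  j=1: rhs fails.
  j=2: rhs fails.
  j=3: rhs fails.
  j=4: rhs holds; lhs holds on [1,3]. k = 3.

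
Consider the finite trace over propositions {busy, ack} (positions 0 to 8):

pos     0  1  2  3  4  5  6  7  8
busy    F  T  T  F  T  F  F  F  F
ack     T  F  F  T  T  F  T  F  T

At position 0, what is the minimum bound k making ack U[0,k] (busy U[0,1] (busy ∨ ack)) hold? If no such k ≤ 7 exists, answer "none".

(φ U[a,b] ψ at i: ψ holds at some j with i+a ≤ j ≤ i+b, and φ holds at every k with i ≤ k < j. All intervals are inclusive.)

0

Need earliest j ≥ 0 with (busy U[0,1] (busy ∨ ack)), and ack at every k in [0,j-1].
  j=0: rhs holds (empty prefix). k = 0.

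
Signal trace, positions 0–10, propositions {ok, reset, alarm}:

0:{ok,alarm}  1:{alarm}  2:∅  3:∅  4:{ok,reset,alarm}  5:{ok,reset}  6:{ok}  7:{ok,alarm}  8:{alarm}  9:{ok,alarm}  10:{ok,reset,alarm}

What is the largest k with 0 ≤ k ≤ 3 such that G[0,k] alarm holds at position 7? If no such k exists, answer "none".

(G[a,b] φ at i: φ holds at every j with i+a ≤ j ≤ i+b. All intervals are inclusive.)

3

alarm must hold from j=7 onward; find where it first fails.
  j=7: holds
  j=8: holds
  j=9: holds
  j=10: holds
Holds through j=10; largest k = 3.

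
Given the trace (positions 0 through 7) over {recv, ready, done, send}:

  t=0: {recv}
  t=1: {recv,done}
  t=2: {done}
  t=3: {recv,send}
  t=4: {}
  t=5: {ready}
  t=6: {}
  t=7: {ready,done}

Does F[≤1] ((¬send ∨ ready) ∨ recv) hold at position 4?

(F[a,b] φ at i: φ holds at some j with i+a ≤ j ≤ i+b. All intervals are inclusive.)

Check ((¬send ∨ ready) ∨ recv) at each j in [4,5]:
  j=4: true
  j=5: true
Found at j=4 → formula holds.

True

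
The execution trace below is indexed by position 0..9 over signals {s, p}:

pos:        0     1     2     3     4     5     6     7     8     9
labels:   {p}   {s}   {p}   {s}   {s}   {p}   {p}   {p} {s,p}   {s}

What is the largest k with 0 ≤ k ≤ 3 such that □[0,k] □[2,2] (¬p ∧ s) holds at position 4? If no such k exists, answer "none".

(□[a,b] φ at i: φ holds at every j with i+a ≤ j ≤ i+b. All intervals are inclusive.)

□[2,2] (¬p ∧ s) must hold from j=4 onward; find where it first fails.
  j=4: fails → no k works.

none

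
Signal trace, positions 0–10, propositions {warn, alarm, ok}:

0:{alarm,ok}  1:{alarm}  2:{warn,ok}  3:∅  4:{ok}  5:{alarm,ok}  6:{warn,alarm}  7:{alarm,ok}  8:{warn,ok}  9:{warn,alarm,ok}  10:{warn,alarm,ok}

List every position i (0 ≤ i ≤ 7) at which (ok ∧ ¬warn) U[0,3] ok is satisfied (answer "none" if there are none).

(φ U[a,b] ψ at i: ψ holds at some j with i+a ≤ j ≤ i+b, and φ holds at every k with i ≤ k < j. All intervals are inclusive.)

Evaluate at each i in [0,7]:
  i=0: ✓ (rhs at j=0)
  i=1: ✗ (lhs fails at k=1 before rhs at j=2)
  i=2: ✓ (rhs at j=2)
  i=3: ✗ (lhs fails at k=3 before rhs at j=4)
  i=4: ✓ (rhs at j=4)
  i=5: ✓ (rhs at j=5)
  i=6: ✗ (lhs fails at k=6 before rhs at j=7)
  i=7: ✓ (rhs at j=7)

0, 2, 4, 5, 7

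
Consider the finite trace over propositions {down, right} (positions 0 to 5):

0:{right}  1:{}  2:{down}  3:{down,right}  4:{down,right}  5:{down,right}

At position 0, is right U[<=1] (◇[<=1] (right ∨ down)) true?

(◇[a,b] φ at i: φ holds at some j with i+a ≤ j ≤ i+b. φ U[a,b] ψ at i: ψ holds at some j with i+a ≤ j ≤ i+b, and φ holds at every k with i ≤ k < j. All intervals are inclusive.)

Yes

Need some j in [0,1] with ◇[<=1] (right ∨ down), and right at every k in [0,j-1].
  j=0: ◇[<=1] (right ∨ down) holds; no prefix to check → satisfied.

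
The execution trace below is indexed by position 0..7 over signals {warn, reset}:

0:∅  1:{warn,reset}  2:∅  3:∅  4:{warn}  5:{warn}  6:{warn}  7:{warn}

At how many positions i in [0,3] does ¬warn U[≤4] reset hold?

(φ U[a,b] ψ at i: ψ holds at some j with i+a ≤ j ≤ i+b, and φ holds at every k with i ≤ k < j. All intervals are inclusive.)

2

Evaluate at each i in [0,3]:
  i=0: ✓ (rhs at j=1; lhs holds on [0,0])
  i=1: ✓ (rhs at j=1)
  i=2: ✗ (no rhs in [2,6])
  i=3: ✗ (no rhs in [3,7])
Positions where it holds: {0, 1} → 2.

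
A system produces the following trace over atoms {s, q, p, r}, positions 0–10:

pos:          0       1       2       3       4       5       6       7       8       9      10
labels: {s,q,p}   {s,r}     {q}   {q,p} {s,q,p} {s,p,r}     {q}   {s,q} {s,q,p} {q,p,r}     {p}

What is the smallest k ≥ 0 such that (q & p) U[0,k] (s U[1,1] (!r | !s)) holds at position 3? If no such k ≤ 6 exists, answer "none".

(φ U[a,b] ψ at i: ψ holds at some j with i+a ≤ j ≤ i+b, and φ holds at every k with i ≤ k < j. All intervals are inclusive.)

Need earliest j ≥ 3 with (s U[1,1] (!r | !s)), and (q & p) at every k in [3,j-1].
  j=3: rhs fails.
  j=4: rhs fails.
  j=5: rhs holds; lhs holds on [3,4]. k = 2.

2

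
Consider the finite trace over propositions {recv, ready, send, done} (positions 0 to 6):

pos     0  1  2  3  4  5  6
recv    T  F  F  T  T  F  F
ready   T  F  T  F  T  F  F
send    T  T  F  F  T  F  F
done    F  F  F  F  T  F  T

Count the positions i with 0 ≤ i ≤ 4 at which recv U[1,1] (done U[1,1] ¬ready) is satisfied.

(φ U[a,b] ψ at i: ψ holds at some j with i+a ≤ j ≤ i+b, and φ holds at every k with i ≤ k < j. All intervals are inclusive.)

1

Evaluate at each i in [0,4]:
  i=0: ✗ (no rhs in [1,1])
  i=1: ✗ (no rhs in [2,2])
  i=2: ✗ (no rhs in [3,3])
  i=3: ✓ (rhs at j=4; lhs holds on [3,3])
  i=4: ✗ (no rhs in [5,5])
Positions where it holds: {3} → 1.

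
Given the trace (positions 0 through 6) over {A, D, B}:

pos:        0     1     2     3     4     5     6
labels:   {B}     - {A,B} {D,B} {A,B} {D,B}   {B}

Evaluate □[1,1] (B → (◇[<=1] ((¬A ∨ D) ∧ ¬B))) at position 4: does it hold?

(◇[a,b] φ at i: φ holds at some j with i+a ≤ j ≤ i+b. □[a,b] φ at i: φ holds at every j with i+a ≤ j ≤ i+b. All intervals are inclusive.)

Check (B → (◇[<=1] ((¬A ∨ D) ∧ ¬B))) at every j in [5,5]:
  j=5: antecedent true; consequent fails (none in [5,6]) → ✗
Fails at j=5 → formula fails.

No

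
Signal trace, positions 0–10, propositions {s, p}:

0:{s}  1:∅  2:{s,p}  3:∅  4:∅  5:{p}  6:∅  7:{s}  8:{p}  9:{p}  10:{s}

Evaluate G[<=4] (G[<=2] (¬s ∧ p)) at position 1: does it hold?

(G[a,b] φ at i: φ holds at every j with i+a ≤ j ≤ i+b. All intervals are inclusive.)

Check G[<=2] (¬s ∧ p) at every j in [1,5]:
  j=1: fails at 1
  j=2: fails at 2
  j=3: fails at 3
  j=4: fails at 4
  j=5: fails at 6
Fails at j=1 → formula fails.

False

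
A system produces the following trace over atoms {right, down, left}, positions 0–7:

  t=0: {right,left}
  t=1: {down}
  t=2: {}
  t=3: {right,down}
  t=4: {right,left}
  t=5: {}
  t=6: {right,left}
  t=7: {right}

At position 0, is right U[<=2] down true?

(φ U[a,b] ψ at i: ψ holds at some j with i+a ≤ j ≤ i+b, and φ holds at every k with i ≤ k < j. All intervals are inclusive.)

Need some j in [0,2] with down, and right at every k in [0,j-1].
  j=0: down false.
  j=1: down holds; right holds at every k in [0,0] → satisfied.

Holds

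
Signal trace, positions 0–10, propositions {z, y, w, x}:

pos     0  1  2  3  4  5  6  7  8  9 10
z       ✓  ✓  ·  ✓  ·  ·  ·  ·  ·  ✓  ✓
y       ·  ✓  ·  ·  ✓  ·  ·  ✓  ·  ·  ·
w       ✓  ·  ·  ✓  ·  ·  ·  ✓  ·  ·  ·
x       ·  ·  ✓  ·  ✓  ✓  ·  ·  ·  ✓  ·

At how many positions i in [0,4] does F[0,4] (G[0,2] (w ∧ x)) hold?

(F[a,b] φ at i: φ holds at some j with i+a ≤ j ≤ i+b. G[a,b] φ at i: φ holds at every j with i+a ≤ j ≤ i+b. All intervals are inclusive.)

0

Evaluate at each i in [0,4]:
  i=0: ✗ (none in [0,4])
  i=1: ✗ (none in [1,5])
  i=2: ✗ (none in [2,6])
  i=3: ✗ (none in [3,7])
  i=4: ✗ (none in [4,8])
Positions where it holds: {} → 0.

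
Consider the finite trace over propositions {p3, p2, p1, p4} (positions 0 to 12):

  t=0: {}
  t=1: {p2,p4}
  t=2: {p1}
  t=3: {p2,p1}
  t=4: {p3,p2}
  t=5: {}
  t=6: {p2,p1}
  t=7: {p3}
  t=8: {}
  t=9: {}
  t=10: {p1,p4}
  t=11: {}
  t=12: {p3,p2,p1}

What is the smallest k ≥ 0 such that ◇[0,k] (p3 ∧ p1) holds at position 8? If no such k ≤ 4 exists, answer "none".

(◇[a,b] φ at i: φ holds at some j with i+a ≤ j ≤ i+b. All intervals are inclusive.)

4

Scan j = 8,9,… for (p3 ∧ p1):
  j=8: fails
  j=9: fails
  j=10: fails
  j=11: fails
  j=12: holds
First hit at j=12, so smallest k = 12-8 = 4.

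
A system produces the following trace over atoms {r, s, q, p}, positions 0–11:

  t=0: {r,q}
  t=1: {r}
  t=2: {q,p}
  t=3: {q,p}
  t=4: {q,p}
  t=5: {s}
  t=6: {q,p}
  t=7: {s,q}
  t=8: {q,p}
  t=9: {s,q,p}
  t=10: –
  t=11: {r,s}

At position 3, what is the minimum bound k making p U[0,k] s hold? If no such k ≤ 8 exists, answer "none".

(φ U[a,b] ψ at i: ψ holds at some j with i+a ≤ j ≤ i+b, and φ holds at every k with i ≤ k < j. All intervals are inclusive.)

2

Need earliest j ≥ 3 with s, and p at every k in [3,j-1].
  j=3: rhs fails.
  j=4: rhs fails.
  j=5: rhs holds; lhs holds on [3,4]. k = 2.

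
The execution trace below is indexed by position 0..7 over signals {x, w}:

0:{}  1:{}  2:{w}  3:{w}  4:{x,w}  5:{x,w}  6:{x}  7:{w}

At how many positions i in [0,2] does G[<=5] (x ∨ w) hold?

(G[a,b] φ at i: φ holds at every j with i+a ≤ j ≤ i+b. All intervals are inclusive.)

1

Evaluate at each i in [0,2]:
  i=0: ✗ (fails at j=0)
  i=1: ✗ (fails at j=1)
  i=2: ✓ (all of [2,7])
Positions where it holds: {2} → 1.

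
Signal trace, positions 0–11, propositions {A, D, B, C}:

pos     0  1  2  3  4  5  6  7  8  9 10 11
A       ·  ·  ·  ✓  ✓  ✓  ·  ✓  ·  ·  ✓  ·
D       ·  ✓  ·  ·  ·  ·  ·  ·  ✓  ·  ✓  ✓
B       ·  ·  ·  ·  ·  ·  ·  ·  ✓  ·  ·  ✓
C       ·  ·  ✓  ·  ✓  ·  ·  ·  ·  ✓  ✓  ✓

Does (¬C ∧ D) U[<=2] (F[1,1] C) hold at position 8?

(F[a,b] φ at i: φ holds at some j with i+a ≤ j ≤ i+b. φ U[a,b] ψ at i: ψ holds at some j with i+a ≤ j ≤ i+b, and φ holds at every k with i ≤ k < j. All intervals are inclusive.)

Need some j in [8,10] with F[1,1] C, and (¬C ∧ D) at every k in [8,j-1].
  j=8: F[1,1] C holds; no prefix to check → satisfied.

True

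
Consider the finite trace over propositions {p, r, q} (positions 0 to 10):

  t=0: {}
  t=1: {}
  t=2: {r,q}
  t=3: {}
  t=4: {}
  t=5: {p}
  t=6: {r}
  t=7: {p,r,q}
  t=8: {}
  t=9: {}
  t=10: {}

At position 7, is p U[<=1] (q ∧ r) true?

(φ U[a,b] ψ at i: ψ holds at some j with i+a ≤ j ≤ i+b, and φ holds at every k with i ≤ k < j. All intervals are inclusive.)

Need some j in [7,8] with (q ∧ r), and p at every k in [7,j-1].
  j=7: (q ∧ r) holds; no prefix to check → satisfied.

True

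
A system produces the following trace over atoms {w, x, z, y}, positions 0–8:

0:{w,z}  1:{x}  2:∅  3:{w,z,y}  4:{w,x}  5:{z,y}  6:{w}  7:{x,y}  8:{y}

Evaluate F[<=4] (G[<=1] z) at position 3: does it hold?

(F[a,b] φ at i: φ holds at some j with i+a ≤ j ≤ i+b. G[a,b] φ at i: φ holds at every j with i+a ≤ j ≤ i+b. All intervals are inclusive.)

No

Check G[<=1] z at each j in [3,7]:
  j=3: fails at 4
  j=4: fails at 4
  j=5: fails at 6
  j=6: fails at 6
  j=7: fails at 7
No position in the window satisfies it → formula fails.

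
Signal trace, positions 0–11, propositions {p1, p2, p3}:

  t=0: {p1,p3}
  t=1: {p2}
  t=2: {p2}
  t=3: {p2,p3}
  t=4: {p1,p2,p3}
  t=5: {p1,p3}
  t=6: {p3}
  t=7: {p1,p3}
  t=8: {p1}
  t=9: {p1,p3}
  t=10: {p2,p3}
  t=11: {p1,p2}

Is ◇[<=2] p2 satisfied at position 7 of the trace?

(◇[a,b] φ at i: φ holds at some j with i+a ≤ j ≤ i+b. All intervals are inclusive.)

Check p2 at each j in [7,9]:
  j=7: false
  j=8: false
  j=9: false
No position in the window satisfies it → formula fails.

No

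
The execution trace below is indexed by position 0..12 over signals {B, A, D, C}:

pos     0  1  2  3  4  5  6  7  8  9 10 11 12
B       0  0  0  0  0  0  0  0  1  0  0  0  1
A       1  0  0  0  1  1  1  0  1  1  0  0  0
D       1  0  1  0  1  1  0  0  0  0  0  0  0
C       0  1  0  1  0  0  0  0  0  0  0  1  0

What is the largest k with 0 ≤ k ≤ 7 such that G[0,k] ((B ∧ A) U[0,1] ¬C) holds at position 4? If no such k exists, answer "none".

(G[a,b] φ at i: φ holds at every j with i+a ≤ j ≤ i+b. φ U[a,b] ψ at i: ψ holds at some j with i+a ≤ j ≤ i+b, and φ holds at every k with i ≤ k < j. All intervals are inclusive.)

6

((B ∧ A) U[0,1] ¬C) must hold from j=4 onward; find where it first fails.
  j=4: holds
  j=5: holds
  j=6: holds
  j=7: holds
  j=8: holds
  j=9: holds
  j=10: holds
  j=11: fails
Holds on [4,10], so largest k = 6.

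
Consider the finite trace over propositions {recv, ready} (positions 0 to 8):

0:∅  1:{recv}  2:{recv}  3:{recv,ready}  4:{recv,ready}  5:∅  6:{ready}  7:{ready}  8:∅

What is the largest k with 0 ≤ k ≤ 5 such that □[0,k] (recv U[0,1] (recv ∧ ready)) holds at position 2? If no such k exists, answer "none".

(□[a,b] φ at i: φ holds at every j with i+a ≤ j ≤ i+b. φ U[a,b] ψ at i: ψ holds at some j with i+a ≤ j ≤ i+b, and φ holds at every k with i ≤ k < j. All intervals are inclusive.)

2

(recv U[0,1] (recv ∧ ready)) must hold from j=2 onward; find where it first fails.
  j=2: holds
  j=3: holds
  j=4: holds
  j=5: fails
Holds on [2,4], so largest k = 2.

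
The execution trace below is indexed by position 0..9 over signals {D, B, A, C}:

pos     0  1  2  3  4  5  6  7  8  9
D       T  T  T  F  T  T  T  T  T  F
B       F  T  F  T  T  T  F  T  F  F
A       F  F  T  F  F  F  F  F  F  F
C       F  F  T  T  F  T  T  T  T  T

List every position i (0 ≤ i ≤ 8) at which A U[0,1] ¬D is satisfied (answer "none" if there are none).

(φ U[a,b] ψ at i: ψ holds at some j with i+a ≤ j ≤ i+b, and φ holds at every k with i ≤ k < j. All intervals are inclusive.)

2, 3

Evaluate at each i in [0,8]:
  i=0: ✗ (no rhs in [0,1])
  i=1: ✗ (no rhs in [1,2])
  i=2: ✓ (rhs at j=3; lhs holds on [2,2])
  i=3: ✓ (rhs at j=3)
  i=4: ✗ (no rhs in [4,5])
  i=5: ✗ (no rhs in [5,6])
  i=6: ✗ (no rhs in [6,7])
  i=7: ✗ (no rhs in [7,8])
  i=8: ✗ (lhs fails at k=8 before rhs at j=9)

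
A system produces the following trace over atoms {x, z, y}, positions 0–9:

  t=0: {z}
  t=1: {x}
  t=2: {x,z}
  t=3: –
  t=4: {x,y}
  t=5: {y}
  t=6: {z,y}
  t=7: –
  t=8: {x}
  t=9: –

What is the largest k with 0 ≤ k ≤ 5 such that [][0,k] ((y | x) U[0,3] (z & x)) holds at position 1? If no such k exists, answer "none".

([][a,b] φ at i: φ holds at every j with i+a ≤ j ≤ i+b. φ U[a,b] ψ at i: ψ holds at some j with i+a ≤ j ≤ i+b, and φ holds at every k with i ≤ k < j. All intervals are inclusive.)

1

((y | x) U[0,3] (z & x)) must hold from j=1 onward; find where it first fails.
  j=1: holds
  j=2: holds
  j=3: fails
Holds on [1,2], so largest k = 1.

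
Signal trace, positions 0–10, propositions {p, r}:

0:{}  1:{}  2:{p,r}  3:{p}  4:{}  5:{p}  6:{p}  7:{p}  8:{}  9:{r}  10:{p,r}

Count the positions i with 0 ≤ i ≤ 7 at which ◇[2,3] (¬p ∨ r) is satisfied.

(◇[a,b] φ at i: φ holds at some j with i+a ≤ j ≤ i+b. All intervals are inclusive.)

6

Evaluate at each i in [0,7]:
  i=0: ✓ (witness j=2)
  i=1: ✓ (witness j=4)
  i=2: ✓ (witness j=4)
  i=3: ✗ (none in [5,6])
  i=4: ✗ (none in [6,7])
  i=5: ✓ (witness j=8)
  i=6: ✓ (witness j=8)
  i=7: ✓ (witness j=9)
Positions where it holds: {0, 1, 2, 5, 6, 7} → 6.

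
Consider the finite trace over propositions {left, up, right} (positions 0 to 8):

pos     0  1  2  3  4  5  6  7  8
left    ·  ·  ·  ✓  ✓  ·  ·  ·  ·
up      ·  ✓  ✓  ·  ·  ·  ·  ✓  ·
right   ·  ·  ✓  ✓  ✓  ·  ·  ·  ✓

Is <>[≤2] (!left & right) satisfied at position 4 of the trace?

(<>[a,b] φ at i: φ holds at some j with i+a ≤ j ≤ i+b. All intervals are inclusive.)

False

Check (!left & right) at each j in [4,6]:
  j=4: false
  j=5: false
  j=6: false
No position in the window satisfies it → formula fails.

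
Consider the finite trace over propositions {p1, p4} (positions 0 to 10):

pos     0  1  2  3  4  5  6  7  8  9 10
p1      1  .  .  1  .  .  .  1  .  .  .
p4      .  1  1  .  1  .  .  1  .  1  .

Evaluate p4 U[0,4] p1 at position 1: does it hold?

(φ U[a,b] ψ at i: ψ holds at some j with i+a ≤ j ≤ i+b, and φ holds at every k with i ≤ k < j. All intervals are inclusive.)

Need some j in [1,5] with p1, and p4 at every k in [1,j-1].
  j=1: p1 false.
  j=2: p1 false.
  j=3: p1 holds; p4 holds at every k in [1,2] → satisfied.

Yes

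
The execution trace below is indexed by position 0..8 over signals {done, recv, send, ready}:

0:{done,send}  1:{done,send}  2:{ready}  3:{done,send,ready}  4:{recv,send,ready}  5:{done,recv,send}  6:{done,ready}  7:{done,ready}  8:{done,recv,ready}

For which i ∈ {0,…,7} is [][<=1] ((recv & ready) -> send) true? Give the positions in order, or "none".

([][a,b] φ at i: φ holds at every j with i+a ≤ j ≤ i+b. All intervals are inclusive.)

Evaluate at each i in [0,7]:
  i=0: ✓ (all of [0,1])
  i=1: ✓ (all of [1,2])
  i=2: ✓ (all of [2,3])
  i=3: ✓ (all of [3,4])
  i=4: ✓ (all of [4,5])
  i=5: ✓ (all of [5,6])
  i=6: ✓ (all of [6,7])
  i=7: ✗ (fails at j=8)

0, 1, 2, 3, 4, 5, 6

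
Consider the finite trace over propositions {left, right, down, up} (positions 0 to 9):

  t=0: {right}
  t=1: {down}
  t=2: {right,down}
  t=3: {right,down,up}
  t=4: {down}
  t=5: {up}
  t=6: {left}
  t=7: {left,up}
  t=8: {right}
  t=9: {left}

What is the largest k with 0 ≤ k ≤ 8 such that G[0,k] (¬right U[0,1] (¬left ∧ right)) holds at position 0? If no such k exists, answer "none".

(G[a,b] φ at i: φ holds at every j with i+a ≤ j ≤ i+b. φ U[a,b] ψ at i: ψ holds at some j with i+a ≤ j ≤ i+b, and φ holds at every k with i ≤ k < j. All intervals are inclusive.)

(¬right U[0,1] (¬left ∧ right)) must hold from j=0 onward; find where it first fails.
  j=0: holds
  j=1: holds
  j=2: holds
  j=3: holds
  j=4: fails
Holds on [0,3], so largest k = 3.

3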